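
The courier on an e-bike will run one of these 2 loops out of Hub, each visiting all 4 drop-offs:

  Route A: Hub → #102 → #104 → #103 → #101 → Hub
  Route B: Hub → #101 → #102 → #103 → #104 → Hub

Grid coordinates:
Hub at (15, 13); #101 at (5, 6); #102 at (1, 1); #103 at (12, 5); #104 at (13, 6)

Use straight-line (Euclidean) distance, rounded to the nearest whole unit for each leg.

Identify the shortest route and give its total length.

Shortest is Route B, total 38.

Route A: 18 + 13 + 1 + 7 + 12 = 51
Route B: 12 + 6 + 12 + 1 + 7 = 38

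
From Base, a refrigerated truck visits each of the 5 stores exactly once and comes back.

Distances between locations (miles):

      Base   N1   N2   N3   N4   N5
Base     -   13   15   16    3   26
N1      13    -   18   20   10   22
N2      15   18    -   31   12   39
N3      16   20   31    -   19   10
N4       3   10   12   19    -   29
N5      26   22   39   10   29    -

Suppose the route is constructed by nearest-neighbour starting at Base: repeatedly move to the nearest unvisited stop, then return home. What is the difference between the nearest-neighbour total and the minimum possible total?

17 miles longer than the optimal tour.

Base: N4=3, N1=13, N2=15, N3=16, N5=26 ⇒ N4
N4: N1=10, N2=12, N3=19, N5=29 ⇒ N1
N1: N2=18, N3=20, N5=22 ⇒ N2
N2: N3=31, N5=39 ⇒ N3
N3: N5=10 ⇒ N5
NN route Base → N4 → N1 → N2 → N3 → N5 → Base costs 98.
Optimal: Base → N3 → N5 → N1 → N2 → N4 → Base costs 81 (by enumerating all 60 distinct tours).
Excess = 98 − 81 = 17.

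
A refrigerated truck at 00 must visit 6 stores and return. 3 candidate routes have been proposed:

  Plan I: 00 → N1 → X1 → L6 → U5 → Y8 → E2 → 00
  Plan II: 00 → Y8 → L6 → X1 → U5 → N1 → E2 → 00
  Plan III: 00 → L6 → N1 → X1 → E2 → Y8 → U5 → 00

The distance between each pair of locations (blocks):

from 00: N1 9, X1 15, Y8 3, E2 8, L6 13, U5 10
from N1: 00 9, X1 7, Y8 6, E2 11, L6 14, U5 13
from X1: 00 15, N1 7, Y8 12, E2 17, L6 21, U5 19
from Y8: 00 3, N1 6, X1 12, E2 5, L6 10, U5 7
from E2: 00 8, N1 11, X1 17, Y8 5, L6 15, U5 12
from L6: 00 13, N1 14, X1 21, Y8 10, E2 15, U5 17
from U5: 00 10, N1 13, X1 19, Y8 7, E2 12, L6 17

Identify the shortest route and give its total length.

Shortest is Plan III, total 73 blocks.

Plan I: 9 + 7 + 21 + 17 + 7 + 5 + 8 = 74
Plan II: 3 + 10 + 21 + 19 + 13 + 11 + 8 = 85
Plan III: 13 + 14 + 7 + 17 + 5 + 7 + 10 = 73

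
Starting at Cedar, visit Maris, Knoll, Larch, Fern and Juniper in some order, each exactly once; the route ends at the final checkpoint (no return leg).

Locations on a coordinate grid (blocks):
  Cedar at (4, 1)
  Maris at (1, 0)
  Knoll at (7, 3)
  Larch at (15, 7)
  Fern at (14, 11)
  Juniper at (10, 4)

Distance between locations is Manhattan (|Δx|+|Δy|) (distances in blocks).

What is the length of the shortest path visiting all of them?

There are 5! = 120 possible orderings.
Cedar → Maris → Knoll → Larch → Fern → Juniper: 4+9+12+5+11 = 41
Cedar → Maris → Knoll → Larch → Juniper → Fern: 4+9+12+8+11 = 44
Cedar → Maris → Knoll → Fern → Larch → Juniper: 4+9+15+5+8 = 41
Cedar → Maris → Knoll → Fern → Juniper → Larch: 4+9+15+11+8 = 47
Cedar → Maris → Knoll → Juniper → Larch → Fern: 4+9+4+8+5 = 30
Cedar → Maris → Knoll → Juniper → Fern → Larch: 4+9+4+11+5 = 33
Cedar → Maris → Larch → Knoll → Fern → Juniper: 4+21+12+15+11 = 63
Cedar → Maris → Larch → Knoll → Juniper → Fern: 4+21+12+4+11 = 52
Cedar → Maris → Larch → Fern → Knoll → Juniper: 4+21+5+15+4 = 49
Cedar → Maris → Larch → Fern → Juniper → Knoll: 4+21+5+11+4 = 45
Cedar → Maris → Larch → Juniper → Knoll → Fern: 4+21+8+4+15 = 52
Cedar → Maris → Larch → Juniper → Fern → Knoll: 4+21+8+11+15 = 59
Cedar → Maris → Fern → Knoll → Larch → Juniper: 4+24+15+12+8 = 63
Cedar → Maris → Fern → Knoll → Juniper → Larch: 4+24+15+4+8 = 55
… (106 more)
The minimum is 30.
One shortest path: Cedar → Maris → Knoll → Juniper → Larch → Fern.

Minimum one-way distance = 30 blocks.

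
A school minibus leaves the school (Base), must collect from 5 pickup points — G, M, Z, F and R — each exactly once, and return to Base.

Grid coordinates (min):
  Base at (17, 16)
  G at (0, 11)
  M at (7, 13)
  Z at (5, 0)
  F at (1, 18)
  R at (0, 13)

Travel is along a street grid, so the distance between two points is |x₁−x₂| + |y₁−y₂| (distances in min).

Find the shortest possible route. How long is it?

With 5 stops there are 5!/2 = 60 distinct round trips (a route and its reverse cost the same).
Base→G→M→Z→F→R→Base: 22+9+15+22+6+20 = 94
Base→G→M→Z→R→F→Base: 22+9+15+18+6+18 = 88
Base→G→M→F→Z→R→Base: 22+9+11+22+18+20 = 102
Base→G→M→F→R→Z→Base: 22+9+11+6+18+28 = 94
Base→G→M→R→Z→F→Base: 22+9+7+18+22+18 = 96
Base→G→M→R→F→Z→Base: 22+9+7+6+22+28 = 94
Base→G→Z→M→F→R→Base: 22+16+15+11+6+20 = 90
Base→G→Z→M→R→F→Base: 22+16+15+7+6+18 = 84
Base→G→Z→F→M→R→Base: 22+16+22+11+7+20 = 98
Base→G→Z→F→R→M→Base: 22+16+22+6+7+13 = 86
Base→G→Z→R→M→F→Base: 22+16+18+7+11+18 = 92
Base→G→Z→R→F→M→Base: 22+16+18+6+11+13 = 86
Base→G→F→M→Z→R→Base: 22+8+11+15+18+20 = 94
Base→G→F→M→R→Z→Base: 22+8+11+7+18+28 = 94
… (46 more)
Base→M→Z→G→R→F→Base: 13+15+16+2+6+18 = 70  ← best
The minimum is 70.
One optimal route: Base → M → Z → G → R → F → Base (or its reverse).

Minimum total distance: 70 min.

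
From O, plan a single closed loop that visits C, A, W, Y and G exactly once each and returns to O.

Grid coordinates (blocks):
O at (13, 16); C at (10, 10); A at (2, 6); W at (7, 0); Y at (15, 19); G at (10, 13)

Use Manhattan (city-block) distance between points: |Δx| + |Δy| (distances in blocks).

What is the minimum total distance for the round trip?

With 5 stops there are 5!/2 = 60 distinct round trips (a route and its reverse cost the same).
O→C→A→W→Y→G→O: 9+12+11+27+11+6 = 76
O→C→A→W→G→Y→O: 9+12+11+16+11+5 = 64
O→C→A→Y→W→G→O: 9+12+26+27+16+6 = 96
O→C→A→Y→G→W→O: 9+12+26+11+16+22 = 96
O→C→A→G→W→Y→O: 9+12+15+16+27+5 = 84
O→C→A→G→Y→W→O: 9+12+15+11+27+22 = 96
O→C→W→A→Y→G→O: 9+13+11+26+11+6 = 76
O→C→W→A→G→Y→O: 9+13+11+15+11+5 = 64
O→C→W→Y→A→G→O: 9+13+27+26+15+6 = 96
O→C→W→Y→G→A→O: 9+13+27+11+15+21 = 96
O→C→W→G→A→Y→O: 9+13+16+15+26+5 = 84
O→C→W→G→Y→A→O: 9+13+16+11+26+21 = 96
O→C→Y→A→W→G→O: 9+14+26+11+16+6 = 82
O→C→Y→A→G→W→O: 9+14+26+15+16+22 = 102
… (46 more)
The minimum is 64.
One optimal route: O → C → A → W → G → Y → O (or its reverse).

64 blocks — the shortest possible round trip.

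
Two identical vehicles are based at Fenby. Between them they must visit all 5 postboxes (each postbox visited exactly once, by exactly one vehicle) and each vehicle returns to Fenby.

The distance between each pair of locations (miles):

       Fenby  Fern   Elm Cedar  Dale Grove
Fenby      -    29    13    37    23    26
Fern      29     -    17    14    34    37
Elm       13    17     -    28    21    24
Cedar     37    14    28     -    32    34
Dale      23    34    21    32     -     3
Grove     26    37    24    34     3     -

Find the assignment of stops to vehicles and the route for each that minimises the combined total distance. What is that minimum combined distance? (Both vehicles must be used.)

There are 2^4 − 1 = 15 ways to divide the 5 stops into two non-empty groups. For each, the best each vehicle can do is its own shortest tour through its group:
  {Fern} + {Elm, Cedar, Dale, Grove}: 58 + 101 = 159
  {Elm} + {Fern, Cedar, Dale, Grove}: 26 + 103 = 129
  {Fern, Elm} + {Cedar, Dale, Grove}: 59 + 97 = 156
  {Cedar} + {Fern, Elm, Dale, Grove}: 74 + 93 = 167
  {Fern, Cedar} + {Elm, Dale, Grove}: 80 + 63 = 143
  {Elm, Cedar} + {Fern, Dale, Grove}: 78 + 92 = 170
  … (15 splits in total)
Best: vehicle 1 Fenby → Elm → Fenby = 26; vehicle 2 Fenby → Fern → Cedar → Grove → Dale → Fenby = 103; combined 129.

Minimum combined distance: 129 miles.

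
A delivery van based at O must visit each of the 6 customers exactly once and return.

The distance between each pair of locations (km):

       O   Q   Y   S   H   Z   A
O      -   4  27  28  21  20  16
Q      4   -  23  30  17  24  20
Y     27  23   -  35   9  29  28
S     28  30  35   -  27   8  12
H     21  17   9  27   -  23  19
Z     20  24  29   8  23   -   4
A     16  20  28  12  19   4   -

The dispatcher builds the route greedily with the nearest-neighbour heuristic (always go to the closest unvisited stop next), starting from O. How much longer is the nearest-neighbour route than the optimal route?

7 km longer than the optimal tour.

O: Q=4, A=16, Z=20, H=21, Y=27, S=28 ⇒ Q
Q: H=17, A=20, Y=23, Z=24, S=30 ⇒ H
H: Y=9, A=19, Z=23, S=27 ⇒ Y
Y: A=28, Z=29, S=35 ⇒ A
A: Z=4, S=12 ⇒ Z
Z: S=8 ⇒ S
NN route O → Q → H → Y → A → Z → S → O costs 98.
Optimal: O → Q → Y → H → S → Z → A → O costs 91 (by enumerating all 360 distinct tours).
Excess = 98 − 91 = 7.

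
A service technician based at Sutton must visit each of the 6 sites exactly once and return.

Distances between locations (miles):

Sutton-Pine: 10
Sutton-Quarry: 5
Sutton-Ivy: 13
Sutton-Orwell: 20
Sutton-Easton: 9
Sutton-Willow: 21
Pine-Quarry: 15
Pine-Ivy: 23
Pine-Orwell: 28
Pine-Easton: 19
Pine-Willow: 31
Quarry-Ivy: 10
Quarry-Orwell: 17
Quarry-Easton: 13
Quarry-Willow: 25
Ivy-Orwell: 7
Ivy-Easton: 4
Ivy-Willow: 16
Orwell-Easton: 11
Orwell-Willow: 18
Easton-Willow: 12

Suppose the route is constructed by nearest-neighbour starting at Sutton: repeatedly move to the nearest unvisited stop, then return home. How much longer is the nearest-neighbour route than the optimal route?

8 miles longer than the optimal tour.

From Sutton: Quarry=5, Easton=9, Pine=10, Ivy=13, Orwell=20, Willow=21 → choose Quarry (5).
From Quarry: Ivy=10, Easton=13, Pine=15, Orwell=17, Willow=25 → choose Ivy (10).
From Ivy: Easton=4, Orwell=7, Willow=16, Pine=23 → choose Easton (4).
From Easton: Orwell=11, Willow=12, Pine=19 → choose Orwell (11).
From Orwell: Willow=18, Pine=28 → choose Willow (18).
From Willow: Pine=31 → choose Pine (31).
NN route Sutton → Quarry → Ivy → Easton → Orwell → Willow → Pine → Sutton costs 89.
Optimal: Sutton → Pine → Quarry → Ivy → Orwell → Willow → Easton → Sutton costs 81 (by enumerating all 360 distinct tours).
Excess = 89 − 81 = 8.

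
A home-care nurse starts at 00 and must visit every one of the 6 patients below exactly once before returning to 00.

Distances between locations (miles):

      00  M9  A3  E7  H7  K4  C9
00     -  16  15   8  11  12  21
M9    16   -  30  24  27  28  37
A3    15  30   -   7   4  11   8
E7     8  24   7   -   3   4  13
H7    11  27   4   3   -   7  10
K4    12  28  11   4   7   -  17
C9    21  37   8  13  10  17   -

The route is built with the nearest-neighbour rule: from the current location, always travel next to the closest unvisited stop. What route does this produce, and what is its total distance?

From 00: distances to unvisited — E7=8, H7=11, K4=12, A3=15, M9=16, C9=21. Nearest is E7 (8).
From E7: distances to unvisited — H7=3, K4=4, A3=7, C9=13, M9=24. Nearest is H7 (3).
From H7: distances to unvisited — A3=4, K4=7, C9=10, M9=27. Nearest is A3 (4).
From A3: distances to unvisited — C9=8, K4=11, M9=30. Nearest is C9 (8).
From C9: distances to unvisited — K4=17, M9=37. Nearest is K4 (17).
From K4: distances to unvisited — M9=28. Nearest is M9 (28).
Return M9→00: 16.
Total = 8 + 3 + 4 + 8 + 17 + 28 + 16 = 84.

Total distance 84 miles via the nearest-neighbour route 00 → E7 → H7 → A3 → C9 → K4 → M9 → 00.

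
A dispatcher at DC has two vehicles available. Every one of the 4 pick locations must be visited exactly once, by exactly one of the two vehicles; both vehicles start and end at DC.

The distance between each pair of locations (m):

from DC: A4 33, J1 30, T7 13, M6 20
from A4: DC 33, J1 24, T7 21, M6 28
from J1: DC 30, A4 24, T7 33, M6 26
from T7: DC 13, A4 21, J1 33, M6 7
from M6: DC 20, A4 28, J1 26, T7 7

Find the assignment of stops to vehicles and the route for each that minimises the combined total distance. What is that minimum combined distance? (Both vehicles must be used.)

Minimum combined distance: 127 m.

There are 2^3 − 1 = 7 ways to divide the 4 stops into two non-empty groups. For each, the best each vehicle can do is its own shortest tour through its group:
  {A4} + {J1, T7, M6}: 66 + 76 = 142
  {J1} + {A4, T7, M6}: 60 + 81 = 141
  {A4, J1} + {T7, M6}: 87 + 40 = 127
  {T7} + {A4, J1, M6}: 26 + 102 = 128
  {A4, T7} + {J1, M6}: 67 + 76 = 143
  {J1, T7} + {A4, M6}: 76 + 81 = 157
  … (7 splits in total)
Best: vehicle 1 DC → A4 → J1 → DC = 87; vehicle 2 DC → T7 → M6 → DC = 40; combined 127.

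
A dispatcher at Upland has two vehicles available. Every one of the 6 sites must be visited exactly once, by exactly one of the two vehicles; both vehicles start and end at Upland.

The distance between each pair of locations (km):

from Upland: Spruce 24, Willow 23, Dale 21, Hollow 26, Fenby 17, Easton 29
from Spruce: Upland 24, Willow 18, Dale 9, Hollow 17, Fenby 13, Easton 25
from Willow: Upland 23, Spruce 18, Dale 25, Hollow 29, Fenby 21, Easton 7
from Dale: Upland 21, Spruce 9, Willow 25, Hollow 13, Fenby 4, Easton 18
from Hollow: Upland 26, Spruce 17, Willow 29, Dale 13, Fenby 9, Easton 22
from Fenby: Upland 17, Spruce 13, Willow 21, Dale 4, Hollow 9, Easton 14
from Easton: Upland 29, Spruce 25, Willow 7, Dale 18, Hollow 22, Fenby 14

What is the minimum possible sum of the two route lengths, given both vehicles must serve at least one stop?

Minimum combined distance: 131 km.

Try each way of splitting the stops between the two vehicles (each non-empty) and, for each split, find the best tour for each vehicle:
  {Spruce} + {Willow, Dale, Hollow, Fenby, Easton}: 48 + 86 = 134
  {Willow} + {Spruce, Dale, Hollow, Fenby, Easton}: 46 + 97 = 143
  {Spruce, Willow} + {Dale, Hollow, Fenby, Easton}: 65 + 85 = 150
  {Dale} + {Spruce, Willow, Hollow, Fenby, Easton}: 42 + 94 = 136
  {Spruce, Dale} + {Willow, Hollow, Fenby, Easton}: 54 + 78 = 132
  {Willow, Dale} + {Spruce, Hollow, Fenby, Easton}: 69 + 93 = 162
  … (31 splits in total)
  {Spruce, Dale, Hollow, Fenby} + {Willow, Easton}: 72 + 59 = 131  ← best
Best: vehicle 1 Upland → Spruce → Dale → Hollow → Fenby → Upland = 72; vehicle 2 Upland → Willow → Easton → Upland = 59; combined 131.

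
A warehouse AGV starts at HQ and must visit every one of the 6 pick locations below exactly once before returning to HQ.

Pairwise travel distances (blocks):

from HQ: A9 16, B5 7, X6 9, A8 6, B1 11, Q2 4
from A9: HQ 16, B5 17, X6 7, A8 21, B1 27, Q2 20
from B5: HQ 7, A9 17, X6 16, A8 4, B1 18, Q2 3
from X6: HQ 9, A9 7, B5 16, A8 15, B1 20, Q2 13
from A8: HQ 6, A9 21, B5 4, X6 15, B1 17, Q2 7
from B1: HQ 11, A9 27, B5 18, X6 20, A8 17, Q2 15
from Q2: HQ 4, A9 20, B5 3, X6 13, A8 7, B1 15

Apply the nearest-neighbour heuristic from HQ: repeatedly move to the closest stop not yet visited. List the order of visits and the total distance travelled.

From HQ: distances to unvisited — Q2=4, A8=6, B5=7, X6=9, B1=11, A9=16. Nearest is Q2 (4).
From Q2: distances to unvisited — B5=3, A8=7, X6=13, B1=15, A9=20. Nearest is B5 (3).
From B5: distances to unvisited — A8=4, X6=16, A9=17, B1=18. Nearest is A8 (4).
From A8: distances to unvisited — X6=15, B1=17, A9=21. Nearest is X6 (15).
From X6: distances to unvisited — A9=7, B1=20. Nearest is A9 (7).
From A9: distances to unvisited — B1=27. Nearest is B1 (27).
Return B1→HQ: 11.
Total = 4 + 3 + 4 + 15 + 7 + 27 + 11 = 71.

71 blocks along HQ → Q2 → B5 → A8 → X6 → A9 → B1 → HQ.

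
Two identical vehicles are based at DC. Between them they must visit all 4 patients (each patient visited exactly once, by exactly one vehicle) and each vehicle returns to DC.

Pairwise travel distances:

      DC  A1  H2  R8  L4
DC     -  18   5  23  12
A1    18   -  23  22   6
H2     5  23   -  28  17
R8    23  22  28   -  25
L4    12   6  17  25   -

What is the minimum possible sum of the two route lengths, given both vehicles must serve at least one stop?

Check every non-empty split of the stops between the two vehicles; for each half take its own optimal tour:
  {A1} + {H2, R8, L4}: 36 + 70 = 106
  {H2} + {A1, R8, L4}: 10 + 63 = 73
  {A1, H2} + {R8, L4}: 46 + 60 = 106
  {R8} + {A1, H2, L4}: 46 + 46 = 92
  {A1, R8} + {H2, L4}: 63 + 34 = 97
  {H2, R8} + {A1, L4}: 56 + 36 = 92
  … (7 splits in total)
Best: vehicle 1 DC → H2 → DC = 10; vehicle 2 DC → R8 → A1 → L4 → DC = 63; combined 73.

Minimum combined distance: 73.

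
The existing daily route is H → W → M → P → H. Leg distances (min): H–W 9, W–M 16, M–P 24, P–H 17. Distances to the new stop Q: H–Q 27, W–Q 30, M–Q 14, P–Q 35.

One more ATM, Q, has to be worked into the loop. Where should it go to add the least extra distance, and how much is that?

Adding 25 min by placing Q on the M–P leg.

Insertion cost between consecutive stops i–j is d(i,Q) + d(Q,j) − d(i,j):
  between H and W: 27 + 30 − 9 = 48
  between W and M: 30 + 14 − 16 = 28
  between M and P: 14 + 35 − 24 = 25
  between P and H: 35 + 27 − 17 = 45
Cheapest insertion is between M and P, adding 25.
New total = 66 + 25 = 91.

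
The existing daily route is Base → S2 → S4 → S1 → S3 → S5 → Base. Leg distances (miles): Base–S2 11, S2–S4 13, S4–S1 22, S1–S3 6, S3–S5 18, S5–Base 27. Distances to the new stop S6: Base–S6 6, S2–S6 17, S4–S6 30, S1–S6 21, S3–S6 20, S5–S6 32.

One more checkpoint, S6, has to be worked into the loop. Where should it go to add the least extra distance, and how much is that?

Insertion cost between consecutive stops i–j is d(i,S6) + d(S6,j) − d(i,j):
  between Base and S2: 6 + 17 − 11 = 12
  between S2 and S4: 17 + 30 − 13 = 34
  between S4 and S1: 30 + 21 − 22 = 29
  between S1 and S3: 21 + 20 − 6 = 35
  between S3 and S5: 20 + 32 − 18 = 34
  between S5 and Base: 32 + 6 − 27 = 11
Cheapest insertion is between S5 and Base, adding 11.
New total = 97 + 11 = 108.

Minimum extra distance: 11 miles, inserting S6 between S5 and Base.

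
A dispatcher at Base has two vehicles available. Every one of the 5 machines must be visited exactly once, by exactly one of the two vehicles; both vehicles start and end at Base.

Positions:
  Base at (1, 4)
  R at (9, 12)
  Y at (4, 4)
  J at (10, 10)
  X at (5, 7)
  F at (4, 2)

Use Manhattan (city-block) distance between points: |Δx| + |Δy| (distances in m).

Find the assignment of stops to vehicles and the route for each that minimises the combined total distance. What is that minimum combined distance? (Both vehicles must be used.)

Check every non-empty split of the stops between the two vehicles; for each half take its own optimal tour:
  {R} + {Y, J, X, F}: 32 + 34 = 66
  {Y} + {R, J, X, F}: 6 + 38 = 44
  {R, Y} + {J, X, F}: 32 + 34 = 66
  {J} + {R, Y, X, F}: 30 + 36 = 66
  {R, J} + {Y, X, F}: 34 + 18 = 52
  {Y, J} + {R, X, F}: 30 + 36 = 66
  … (15 splits in total)
Best: vehicle 1 Base → Y → Base = 6; vehicle 2 Base → R → J → X → F → Base = 38; combined 44.

Minimum combined distance: 44 m.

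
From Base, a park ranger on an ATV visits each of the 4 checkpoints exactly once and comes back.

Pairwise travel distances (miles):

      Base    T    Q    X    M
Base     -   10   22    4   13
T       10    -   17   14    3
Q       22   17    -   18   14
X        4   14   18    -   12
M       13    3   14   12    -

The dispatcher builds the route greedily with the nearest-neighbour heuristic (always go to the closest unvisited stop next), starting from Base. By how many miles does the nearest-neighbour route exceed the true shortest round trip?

Base: X=4, T=10, M=13, Q=22 ⇒ X
X: M=12, T=14, Q=18 ⇒ M
M: T=3, Q=14 ⇒ T
T: Q=17 ⇒ Q
NN route Base → X → M → T → Q → Base costs 58.
Optimal: Base → T → M → Q → X → Base costs 49 (by enumerating all 12 distinct tours).
Excess = 58 − 49 = 9.

The nearest-neighbour route is 9 miles longer than optimal.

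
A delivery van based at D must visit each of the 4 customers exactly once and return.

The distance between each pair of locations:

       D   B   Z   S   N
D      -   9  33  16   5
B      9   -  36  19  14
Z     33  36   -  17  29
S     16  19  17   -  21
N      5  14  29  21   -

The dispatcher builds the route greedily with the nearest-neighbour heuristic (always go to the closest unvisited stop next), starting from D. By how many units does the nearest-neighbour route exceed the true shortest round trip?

Excess over optimum: 9.

D: N=5, B=9, S=16, Z=33 ⇒ N
N: B=14, S=21, Z=29 ⇒ B
B: S=19, Z=36 ⇒ S
S: Z=17 ⇒ Z
NN route D → N → B → S → Z → D costs 88.
Optimal: D → B → S → Z → N → D costs 79 (by enumerating all 12 distinct tours).
Excess = 88 − 79 = 9.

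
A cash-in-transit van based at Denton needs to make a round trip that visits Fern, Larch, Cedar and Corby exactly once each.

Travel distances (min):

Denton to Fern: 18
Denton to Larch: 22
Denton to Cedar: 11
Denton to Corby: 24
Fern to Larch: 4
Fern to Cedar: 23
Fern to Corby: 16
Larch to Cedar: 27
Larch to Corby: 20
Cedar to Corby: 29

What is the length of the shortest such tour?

Minimum total distance: 82 min.

Denton→Fern→Larch→Cedar→Corby→Denton: 18+4+27+29+24 = 102
Denton→Fern→Larch→Corby→Cedar→Denton: 18+4+20+29+11 = 82
Denton→Fern→Cedar→Larch→Corby→Denton: 18+23+27+20+24 = 112
Denton→Fern→Cedar→Corby→Larch→Denton: 18+23+29+20+22 = 112
Denton→Fern→Corby→Larch→Cedar→Denton: 18+16+20+27+11 = 92
Denton→Fern→Corby→Cedar→Larch→Denton: 18+16+29+27+22 = 112
Denton→Larch→Fern→Cedar→Corby→Denton: 22+4+23+29+24 = 102
Denton→Larch→Fern→Corby→Cedar→Denton: 22+4+16+29+11 = 82
Denton→Larch→Cedar→Fern→Corby→Denton: 22+27+23+16+24 = 112
Denton→Larch→Corby→Fern→Cedar→Denton: 22+20+16+23+11 = 92
Denton→Cedar→Fern→Larch→Corby→Denton: 11+23+4+20+24 = 82
Denton→Cedar→Larch→Fern→Corby→Denton: 11+27+4+16+24 = 82
The minimum is 82.
One optimal route: Denton → Fern → Larch → Corby → Cedar → Denton (or its reverse).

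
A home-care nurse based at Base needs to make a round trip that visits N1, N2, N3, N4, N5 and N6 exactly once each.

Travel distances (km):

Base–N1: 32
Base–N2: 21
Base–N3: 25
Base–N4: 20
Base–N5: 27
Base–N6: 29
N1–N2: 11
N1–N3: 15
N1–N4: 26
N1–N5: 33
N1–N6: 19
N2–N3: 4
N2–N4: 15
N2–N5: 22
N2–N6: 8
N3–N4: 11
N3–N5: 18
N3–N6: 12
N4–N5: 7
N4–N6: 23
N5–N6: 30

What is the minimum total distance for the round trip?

Base → N1 → N2 → N3 → N4 → N5 → N6 → Base: 32+11+4+11+7+30+29 = 124
Base → N1 → N2 → N3 → N4 → N6 → N5 → Base: 32+11+4+11+23+30+27 = 138
Base → N1 → N2 → N3 → N5 → N4 → N6 → Base: 32+11+4+18+7+23+29 = 124
Base → N1 → N2 → N3 → N5 → N6 → N4 → Base: 32+11+4+18+30+23+20 = 138
Base → N1 → N2 → N3 → N6 → N4 → N5 → Base: 32+11+4+12+23+7+27 = 116
Base → N1 → N2 → N3 → N6 → N5 → N4 → Base: 32+11+4+12+30+7+20 = 116
Base → N1 → N2 → N4 → N3 → N5 → N6 → Base: 32+11+15+11+18+30+29 = 146
Base → N1 → N2 → N4 → N3 → N6 → N5 → Base: 32+11+15+11+12+30+27 = 138
… (352 more)
Base → N1 → N2 → N6 → N3 → N4 → N5 → Base: 32+11+8+12+11+7+27 = 108  ← best
The minimum is 108.
One optimal route: Base → N1 → N2 → N6 → N3 → N4 → N5 → Base (or its reverse).

Minimum total distance: 108 km.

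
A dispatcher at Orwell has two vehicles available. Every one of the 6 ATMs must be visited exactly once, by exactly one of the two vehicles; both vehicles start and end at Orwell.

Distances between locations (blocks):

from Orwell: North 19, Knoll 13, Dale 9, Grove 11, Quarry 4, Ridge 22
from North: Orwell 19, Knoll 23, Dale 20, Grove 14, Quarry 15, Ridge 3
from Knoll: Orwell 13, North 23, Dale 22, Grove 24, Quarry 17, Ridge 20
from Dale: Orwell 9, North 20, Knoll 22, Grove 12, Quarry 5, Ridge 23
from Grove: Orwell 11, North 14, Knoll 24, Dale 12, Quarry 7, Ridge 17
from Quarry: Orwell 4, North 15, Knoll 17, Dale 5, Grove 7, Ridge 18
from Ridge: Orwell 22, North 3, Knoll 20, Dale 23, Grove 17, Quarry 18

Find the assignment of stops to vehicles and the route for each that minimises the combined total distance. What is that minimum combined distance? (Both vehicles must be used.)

Try each way of splitting the stops between the two vehicles (each non-empty) and, for each split, find the best tour for each vehicle:
  {North} + {Knoll, Dale, Grove, Quarry, Ridge}: 38 + 71 = 109
  {Knoll} + {North, Dale, Grove, Quarry, Ridge}: 26 + 60 = 86
  {North, Knoll} + {Dale, Grove, Quarry, Ridge}: 55 + 60 = 115
  {Dale} + {North, Knoll, Grove, Quarry, Ridge}: 18 + 61 = 79
  {North, Dale} + {Knoll, Grove, Quarry, Ridge}: 48 + 61 = 109
  {Knoll, Dale} + {North, Grove, Quarry, Ridge}: 44 + 50 = 94
  … (31 splits in total)
Best: vehicle 1 Orwell → Dale → Orwell = 18; vehicle 2 Orwell → Knoll → Ridge → North → Grove → Quarry → Orwell = 61; combined 79.

Minimum combined distance: 79 blocks.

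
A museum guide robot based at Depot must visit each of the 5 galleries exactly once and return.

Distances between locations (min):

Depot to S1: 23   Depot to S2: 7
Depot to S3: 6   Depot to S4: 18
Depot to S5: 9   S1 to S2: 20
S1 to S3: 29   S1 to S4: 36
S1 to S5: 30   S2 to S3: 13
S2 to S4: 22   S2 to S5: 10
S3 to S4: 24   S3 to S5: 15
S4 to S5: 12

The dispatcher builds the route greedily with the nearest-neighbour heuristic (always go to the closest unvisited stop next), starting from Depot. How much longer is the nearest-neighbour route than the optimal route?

The nearest-neighbour route is 5 min longer than optimal.

Depot: S3=6, S2=7, S5=9, S4=18, S1=23 ⇒ S3
S3: S2=13, S5=15, S4=24, S1=29 ⇒ S2
S2: S5=10, S1=20, S4=22 ⇒ S5
S5: S4=12, S1=30 ⇒ S4
S4: S1=36 ⇒ S1
NN route Depot → S3 → S2 → S5 → S4 → S1 → Depot costs 100.
Optimal: Depot → S1 → S2 → S5 → S4 → S3 → Depot costs 95 (by enumerating all 60 distinct tours).
Excess = 100 − 95 = 5.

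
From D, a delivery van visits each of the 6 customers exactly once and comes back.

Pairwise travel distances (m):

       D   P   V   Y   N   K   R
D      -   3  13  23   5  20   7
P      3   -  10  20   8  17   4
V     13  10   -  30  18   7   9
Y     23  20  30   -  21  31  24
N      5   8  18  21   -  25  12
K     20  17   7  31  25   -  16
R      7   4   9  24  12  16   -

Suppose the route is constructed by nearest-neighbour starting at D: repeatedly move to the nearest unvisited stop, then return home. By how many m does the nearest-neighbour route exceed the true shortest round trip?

D: P=3, N=5, R=7, V=13, K=20, Y=23 ⇒ P
P: R=4, N=8, V=10, K=17, Y=20 ⇒ R
R: V=9, N=12, K=16, Y=24 ⇒ V
V: K=7, N=18, Y=30 ⇒ K
K: N=25, Y=31 ⇒ N
N: Y=21 ⇒ Y
NN route D → P → R → V → K → N → Y → D costs 92.
Optimal: D → P → R → V → K → Y → N → D costs 80 (by enumerating all 360 distinct tours).
Excess = 92 − 80 = 12.

The nearest-neighbour route is 12 m longer than optimal.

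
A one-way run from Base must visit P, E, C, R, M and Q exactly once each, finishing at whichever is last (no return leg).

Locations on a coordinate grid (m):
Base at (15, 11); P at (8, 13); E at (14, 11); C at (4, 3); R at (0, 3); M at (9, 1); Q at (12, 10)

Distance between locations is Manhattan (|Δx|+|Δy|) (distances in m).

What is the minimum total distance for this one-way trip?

There are 6! = 720 possible orderings.
Base - P - E - C - R - M - Q: 9+8+18+4+11+12 = 62
Base - P - E - C - R - Q - M: 9+8+18+4+19+12 = 70
Base - P - E - C - M - R - Q: 9+8+18+7+11+19 = 72
Base - P - E - C - M - Q - R: 9+8+18+7+12+19 = 73
Base - P - E - C - Q - R - M: 9+8+18+15+19+11 = 80
Base - P - E - C - Q - M - R: 9+8+18+15+12+11 = 73
Base - P - E - R - C - M - Q: 9+8+22+4+7+12 = 62
Base - P - E - R - C - Q - M: 9+8+22+4+15+12 = 70
… (712 more)
Base - E - Q - P - M - C - R: 1+3+7+13+7+4 = 35  ← best
The minimum is 35.
One shortest path: Base → E → Q → P → M → C → R.

Shortest open route: 35 m.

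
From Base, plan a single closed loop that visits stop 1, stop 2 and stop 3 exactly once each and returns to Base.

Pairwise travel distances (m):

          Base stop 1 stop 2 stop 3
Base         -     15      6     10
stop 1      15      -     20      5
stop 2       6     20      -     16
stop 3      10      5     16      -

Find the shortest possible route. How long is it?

41 m — the shortest possible round trip.

There are 3 distinct closed tours to check (reversals are equivalent).
Base-stop 1-stop 2-stop 3-Base: 15+20+16+10 = 61
Base-stop 1-stop 3-stop 2-Base: 15+5+16+6 = 42
Base-stop 2-stop 1-stop 3-Base: 6+20+5+10 = 41
The minimum is 41.
One optimal route: Base → stop 2 → stop 1 → stop 3 → Base (or its reverse).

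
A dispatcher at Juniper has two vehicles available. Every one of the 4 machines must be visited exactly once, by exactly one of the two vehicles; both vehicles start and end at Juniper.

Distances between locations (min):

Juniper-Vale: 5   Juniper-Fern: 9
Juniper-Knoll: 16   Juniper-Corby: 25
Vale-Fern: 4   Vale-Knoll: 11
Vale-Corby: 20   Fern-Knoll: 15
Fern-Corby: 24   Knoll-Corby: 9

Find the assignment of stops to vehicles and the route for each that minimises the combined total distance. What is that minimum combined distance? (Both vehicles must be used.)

Try each way of splitting the stops between the two vehicles (each non-empty) and, for each split, find the best tour for each vehicle:
  {Vale} + {Fern, Knoll, Corby}: 10 + 58 = 68
  {Fern} + {Vale, Knoll, Corby}: 18 + 50 = 68
  {Vale, Fern} + {Knoll, Corby}: 18 + 50 = 68
  {Knoll} + {Vale, Fern, Corby}: 32 + 58 = 90
  {Vale, Knoll} + {Fern, Corby}: 32 + 58 = 90
  {Fern, Knoll} + {Vale, Corby}: 40 + 50 = 90
  … (7 splits in total)
Best: vehicle 1 Juniper → Vale → Juniper = 10; vehicle 2 Juniper → Fern → Knoll → Corby → Juniper = 58; combined 68.

Minimum combined distance: 68 min.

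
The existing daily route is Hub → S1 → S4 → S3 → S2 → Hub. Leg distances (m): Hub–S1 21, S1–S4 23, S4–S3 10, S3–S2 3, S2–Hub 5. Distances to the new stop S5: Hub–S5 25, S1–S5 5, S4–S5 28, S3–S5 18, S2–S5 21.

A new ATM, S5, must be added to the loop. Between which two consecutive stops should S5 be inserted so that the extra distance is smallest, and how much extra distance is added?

Insertion cost between consecutive stops i–j is d(i,S5) + d(S5,j) − d(i,j):
  between Hub and S1: 25 + 5 − 21 = 9
  between S1 and S4: 5 + 28 − 23 = 10
  between S4 and S3: 28 + 18 − 10 = 36
  between S3 and S2: 18 + 21 − 3 = 36
  between S2 and Hub: 21 + 25 − 5 = 41
Cheapest insertion is between Hub and S1, adding 9.
New total = 62 + 9 = 71.

Adding 9 m by placing S5 on the Hub–S1 leg.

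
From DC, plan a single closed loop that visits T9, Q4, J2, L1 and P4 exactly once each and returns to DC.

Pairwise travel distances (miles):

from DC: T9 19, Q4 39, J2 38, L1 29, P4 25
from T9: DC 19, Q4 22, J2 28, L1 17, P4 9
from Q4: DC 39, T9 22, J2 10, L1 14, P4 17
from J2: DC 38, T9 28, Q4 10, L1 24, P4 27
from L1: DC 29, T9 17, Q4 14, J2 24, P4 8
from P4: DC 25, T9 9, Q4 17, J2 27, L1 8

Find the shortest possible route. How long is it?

DC-T9-Q4-J2-L1-P4-DC: 19+22+10+24+8+25 = 108
DC-T9-Q4-J2-P4-L1-DC: 19+22+10+27+8+29 = 115
DC-T9-Q4-L1-J2-P4-DC: 19+22+14+24+27+25 = 131
DC-T9-Q4-L1-P4-J2-DC: 19+22+14+8+27+38 = 128
DC-T9-Q4-P4-J2-L1-DC: 19+22+17+27+24+29 = 138
DC-T9-Q4-P4-L1-J2-DC: 19+22+17+8+24+38 = 128
DC-T9-J2-Q4-L1-P4-DC: 19+28+10+14+8+25 = 104
DC-T9-J2-Q4-P4-L1-DC: 19+28+10+17+8+29 = 111
DC-T9-J2-L1-Q4-P4-DC: 19+28+24+14+17+25 = 127
DC-T9-J2-L1-P4-Q4-DC: 19+28+24+8+17+39 = 135
DC-T9-J2-P4-Q4-L1-DC: 19+28+27+17+14+29 = 134
DC-T9-J2-P4-L1-Q4-DC: 19+28+27+8+14+39 = 135
DC-T9-L1-Q4-J2-P4-DC: 19+17+14+10+27+25 = 112
DC-T9-L1-Q4-P4-J2-DC: 19+17+14+17+27+38 = 132
… (46 more)
DC-T9-P4-L1-Q4-J2-DC: 19+9+8+14+10+38 = 98  ← best
The minimum is 98.
One optimal route: DC → T9 → P4 → L1 → Q4 → J2 → DC (or its reverse).

Shortest round trip = 98 miles.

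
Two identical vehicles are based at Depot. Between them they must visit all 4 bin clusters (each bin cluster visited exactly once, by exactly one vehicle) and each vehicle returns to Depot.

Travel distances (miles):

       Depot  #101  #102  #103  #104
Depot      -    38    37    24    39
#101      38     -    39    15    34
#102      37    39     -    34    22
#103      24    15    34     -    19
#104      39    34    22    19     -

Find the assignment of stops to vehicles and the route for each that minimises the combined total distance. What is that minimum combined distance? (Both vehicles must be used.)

175 miles — the smallest possible combined total.

There are 2^3 − 1 = 7 ways to divide the 4 stops into two non-empty groups. For each, the best each vehicle can do is its own shortest tour through its group:
  {#101} + {#102, #103, #104}: 76 + 102 = 178
  {#102} + {#101, #103, #104}: 74 + 111 = 185
  {#101, #102} + {#103, #104}: 114 + 82 = 196
  {#103} + {#101, #102, #104}: 48 + 131 = 179
  {#101, #103} + {#102, #104}: 77 + 98 = 175
  {#102, #103} + {#101, #104}: 95 + 111 = 206
  … (7 splits in total)
Best: vehicle 1 Depot → #101 → #103 → Depot = 77; vehicle 2 Depot → #102 → #104 → Depot = 98; combined 175.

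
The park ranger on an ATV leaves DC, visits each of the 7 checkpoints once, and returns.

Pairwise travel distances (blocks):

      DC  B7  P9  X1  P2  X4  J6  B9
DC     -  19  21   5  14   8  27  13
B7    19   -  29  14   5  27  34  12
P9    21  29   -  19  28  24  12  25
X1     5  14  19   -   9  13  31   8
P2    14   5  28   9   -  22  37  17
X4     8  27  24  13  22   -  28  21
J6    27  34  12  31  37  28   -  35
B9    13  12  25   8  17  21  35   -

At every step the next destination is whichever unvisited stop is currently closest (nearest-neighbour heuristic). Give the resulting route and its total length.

At DC the remaining stops are X1 5, X4 8, B9 13, P2 14, B7 19, P9 21, J6 27; go to X1.
At X1 the remaining stops are B9 8, P2 9, X4 13, B7 14, P9 19, J6 31; go to B9.
At B9 the remaining stops are B7 12, P2 17, X4 21, P9 25, J6 35; go to B7.
At B7 the remaining stops are P2 5, X4 27, P9 29, J6 34; go to P2.
At P2 the remaining stops are X4 22, P9 28, J6 37; go to X4.
At X4 the remaining stops are P9 24, J6 28; go to P9.
At P9 the remaining stops are J6 12; go to J6.
Return J6→DC: 27.
Total = 5 + 8 + 12 + 5 + 22 + 24 + 12 + 27 = 115.

Nearest-neighbour total = 115 blocks; route DC → X1 → B9 → B7 → P2 → X4 → P9 → J6 → DC.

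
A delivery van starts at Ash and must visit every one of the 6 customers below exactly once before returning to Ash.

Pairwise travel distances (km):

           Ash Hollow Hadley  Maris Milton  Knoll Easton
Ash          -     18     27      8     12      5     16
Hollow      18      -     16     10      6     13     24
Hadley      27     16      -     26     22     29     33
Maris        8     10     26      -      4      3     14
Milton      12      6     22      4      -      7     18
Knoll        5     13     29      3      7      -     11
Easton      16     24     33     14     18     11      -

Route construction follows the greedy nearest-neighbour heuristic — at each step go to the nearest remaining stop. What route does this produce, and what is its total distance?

Ash → [Knoll:5 / Maris:8 / Milton:12 / Easton:16 / Hollow:18 / Hadley:27] → Knoll (5)
Knoll → [Maris:3 / Milton:7 / Easton:11 / Hollow:13 / Hadley:29] → Maris (3)
Maris → [Milton:4 / Hollow:10 / Easton:14 / Hadley:26] → Milton (4)
Milton → [Hollow:6 / Easton:18 / Hadley:22] → Hollow (6)
Hollow → [Hadley:16 / Easton:24] → Hadley (16)
Hadley → [Easton:33] → Easton (33)
Return Easton→Ash: 16.
Total = 5 + 3 + 4 + 6 + 16 + 33 + 16 = 83.

Total distance 83 km via the nearest-neighbour route Ash → Knoll → Maris → Milton → Hollow → Hadley → Easton → Ash.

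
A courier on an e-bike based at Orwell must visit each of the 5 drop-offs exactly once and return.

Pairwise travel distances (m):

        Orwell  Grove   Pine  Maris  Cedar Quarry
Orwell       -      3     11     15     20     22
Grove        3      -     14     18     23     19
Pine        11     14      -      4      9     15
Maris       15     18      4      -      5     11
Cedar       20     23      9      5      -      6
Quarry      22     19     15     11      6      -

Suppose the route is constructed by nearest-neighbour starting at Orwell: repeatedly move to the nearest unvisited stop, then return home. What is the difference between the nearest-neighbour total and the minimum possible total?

Excess over optimum: 6 m.

Orwell: Grove=3, Pine=11, Maris=15, Cedar=20, Quarry=22 ⇒ Grove
Grove: Pine=14, Maris=18, Quarry=19, Cedar=23 ⇒ Pine
Pine: Maris=4, Cedar=9, Quarry=15 ⇒ Maris
Maris: Cedar=5, Quarry=11 ⇒ Cedar
Cedar: Quarry=6 ⇒ Quarry
NN route Orwell → Grove → Pine → Maris → Cedar → Quarry → Orwell costs 54.
Optimal: Orwell → Grove → Quarry → Cedar → Maris → Pine → Orwell costs 48 (by enumerating all 60 distinct tours).
Excess = 54 − 48 = 6.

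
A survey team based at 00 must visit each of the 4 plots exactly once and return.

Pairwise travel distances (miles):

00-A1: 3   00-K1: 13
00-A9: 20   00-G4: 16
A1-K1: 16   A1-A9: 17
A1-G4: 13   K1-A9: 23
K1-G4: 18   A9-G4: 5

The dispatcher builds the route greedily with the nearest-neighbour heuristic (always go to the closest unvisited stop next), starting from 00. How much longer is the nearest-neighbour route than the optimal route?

00: A1=3, K1=13, G4=16, A9=20 ⇒ A1
A1: G4=13, K1=16, A9=17 ⇒ G4
G4: A9=5, K1=18 ⇒ A9
A9: K1=23 ⇒ K1
NN route 00 → A1 → G4 → A9 → K1 → 00 costs 57.
Optimal: 00 → A1 → A9 → G4 → K1 → 00 costs 56 (by enumerating all 12 distinct tours).
Excess = 57 − 56 = 1.

The nearest-neighbour route is 1 miles longer than optimal.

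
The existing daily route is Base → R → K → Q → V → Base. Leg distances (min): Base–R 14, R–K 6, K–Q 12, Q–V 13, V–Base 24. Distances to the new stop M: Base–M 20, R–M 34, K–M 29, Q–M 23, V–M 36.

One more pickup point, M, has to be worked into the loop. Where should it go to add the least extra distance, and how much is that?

Adding 32 min by placing M on the V–Base leg.

Insertion cost between consecutive stops i–j is d(i,M) + d(M,j) − d(i,j):
  between Base and R: 20 + 34 − 14 = 40
  between R and K: 34 + 29 − 6 = 57
  between K and Q: 29 + 23 − 12 = 40
  between Q and V: 23 + 36 − 13 = 46
  between V and Base: 36 + 20 − 24 = 32
Cheapest insertion is between V and Base, adding 32.
New total = 69 + 32 = 101.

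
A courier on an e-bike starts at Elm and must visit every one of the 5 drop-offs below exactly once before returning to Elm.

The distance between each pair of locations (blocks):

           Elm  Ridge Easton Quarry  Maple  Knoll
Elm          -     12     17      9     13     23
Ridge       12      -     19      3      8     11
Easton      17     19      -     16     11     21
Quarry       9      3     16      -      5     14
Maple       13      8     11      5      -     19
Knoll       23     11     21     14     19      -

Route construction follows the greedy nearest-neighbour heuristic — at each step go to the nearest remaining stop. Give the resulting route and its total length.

Nearest-neighbour total = 75 blocks; route Elm → Quarry → Ridge → Maple → Easton → Knoll → Elm.

Elm → [Quarry:9 / Ridge:12 / Maple:13 / Easton:17 / Knoll:23] → Quarry (9)
Quarry → [Ridge:3 / Maple:5 / Knoll:14 / Easton:16] → Ridge (3)
Ridge → [Maple:8 / Knoll:11 / Easton:19] → Maple (8)
Maple → [Easton:11 / Knoll:19] → Easton (11)
Easton → [Knoll:21] → Knoll (21)
Return Knoll→Elm: 23.
Total = 9 + 3 + 8 + 11 + 21 + 23 = 75.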